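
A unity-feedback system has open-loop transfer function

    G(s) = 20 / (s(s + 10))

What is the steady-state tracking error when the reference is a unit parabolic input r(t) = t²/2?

G(s) has one pole at the origin.
This is a Type 1 system; Ka = lim_{s→0} s^2·G(s) = 0, so the steady-state error for a parabola input is infinite.

e_ss = ∞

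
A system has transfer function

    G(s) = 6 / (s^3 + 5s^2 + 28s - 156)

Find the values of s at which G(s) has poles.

s = 3, -4 + 6j, -4 - 6j

The poles are the roots of the denominator s^3 + 5s^2 + 28s - 156 = 0.
Trying s = 3: the polynomial evaluates to 0, so (s - 3) is a factor.
Dividing out leaves s^2 + 8s + 52 = 0.
The quadratic formula then gives s = -4 ± 6j.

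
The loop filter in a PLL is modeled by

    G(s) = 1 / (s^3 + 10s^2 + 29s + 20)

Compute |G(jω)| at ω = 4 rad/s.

|G(j4)| ≈ 0.006696

Substitute s = j4: numerator = 1, denominator = -140 + j52.
|G(j4)| = |1| / |-140 + j52| = 1 / 149.35 ≈ 0.006696.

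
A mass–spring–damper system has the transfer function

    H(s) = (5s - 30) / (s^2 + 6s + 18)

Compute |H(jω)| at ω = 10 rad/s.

Substitute s = j10: numerator = -30 + j50, denominator = -82 + j60.
|H(j10)| = |-30 + j50| / |-82 + j60| = 58.310 / 101.61 ≈ 0.5739.

|H(j10)| ≈ 0.5739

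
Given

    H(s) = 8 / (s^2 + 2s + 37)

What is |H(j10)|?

Substitute s = j10: numerator = 8, denominator = -63 + j20.
|H(j10)| = |8| / |-63 + j20| = 8 / 66.098 ≈ 0.1210.

|H(j10)| ≈ 0.1210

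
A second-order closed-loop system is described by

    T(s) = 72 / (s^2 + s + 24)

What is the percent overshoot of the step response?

Comparing s^2 + s + 24 to s^2 + 2ζωₙs + ωₙ²: ωₙ = √24 ≈ 4.899 rad/s and ζ = 1/(2·√24) ≈ 0.1021.
%OS = 100·exp(−πζ/√(1−ζ²)) = 100·exp(−π·0.1021/√(1−0.1021²)) ≈ 72.4%.

%OS ≈ 72.4%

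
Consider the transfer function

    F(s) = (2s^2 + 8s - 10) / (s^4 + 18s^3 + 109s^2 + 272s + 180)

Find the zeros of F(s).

s = -5, 1

Set the numerator to zero: 2s^2 + 8s - 10 = 0, i.e. 2·(s^2 + 4s - 5) = 0.
Factoring: (s + 5)(s - 1) = 0.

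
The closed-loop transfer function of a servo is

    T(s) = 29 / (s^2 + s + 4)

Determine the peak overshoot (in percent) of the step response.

%OS ≈ 44.4%

Comparing s^2 + s + 4 to s^2 + 2ζωₙs + ωₙ²: ωₙ = 2 rad/s and ζ = 1/(2·2) = 0.25.
%OS = 100·exp(−πζ/√(1−ζ²)) = 100·exp(−π·0.25/√(1−0.25²)) ≈ 44.4%.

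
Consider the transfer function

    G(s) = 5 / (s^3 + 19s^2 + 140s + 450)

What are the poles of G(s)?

s = -9, -5 ± 5j

The poles are the roots of the denominator s^3 + 19s^2 + 140s + 450 = 0.
Trying s = -9: the polynomial evaluates to 0, so (s + 9) is a factor.
Dividing out leaves s^2 + 10s + 50 = 0.
The quadratic formula then gives s = -5 ± 5j.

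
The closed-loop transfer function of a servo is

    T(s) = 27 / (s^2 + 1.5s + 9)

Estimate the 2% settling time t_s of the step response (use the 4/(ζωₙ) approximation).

Comparing s^2 + 1.5s + 9 to s^2 + 2ζωₙs + ωₙ²: ωₙ = 3 rad/s and ζ = 1.5/(2·3) = 0.25.
ζωₙ = 1.5/2 = 0.75, so t_s ≈ 4/(ζωₙ) = 4/0.75 ≈ 5.333 s.

t_s ≈ 5.333 s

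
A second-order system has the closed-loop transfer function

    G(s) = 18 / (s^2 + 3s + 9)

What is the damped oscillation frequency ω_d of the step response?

ω_d ≈ 2.598 rad/s

Comparing s^2 + 3s + 9 to s^2 + 2ζωₙs + ωₙ²: ωₙ = 3 rad/s and ζ = 3/(2·3) = 0.5.
ζωₙ = 3/2 = 1.5, so ω_d = ωₙ√(1−ζ²) = √(ωₙ² − (ζωₙ)²) = √(9 − 1.5²) = √6.75 ≈ 2.598 rad/s.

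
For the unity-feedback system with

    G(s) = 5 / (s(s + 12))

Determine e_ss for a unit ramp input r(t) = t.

G(s) has one pole at the origin.
This is a Type 1 system. Kv = lim_{s→0} s·G(s) = 5/12.
e_ss = 1/Kv = 1/(5/12) = 12/5 ≈ 2.400.

e_ss = 2.400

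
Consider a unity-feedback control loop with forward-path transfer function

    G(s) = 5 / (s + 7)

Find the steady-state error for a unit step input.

G(s) has no poles at the origin.
This is a Type 0 system. Kp = lim_{s→0} G(s) = 5/7.
e_ss = 1/(1 + Kp) = 1/(1 + 5/7) = 7/12 ≈ 0.5833.

e_ss = 0.5833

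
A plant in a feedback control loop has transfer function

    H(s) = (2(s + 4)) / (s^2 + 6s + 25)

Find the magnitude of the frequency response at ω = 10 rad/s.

Substitute s = j10: numerator = 8 + j20, denominator = -75 + j60.
|H(j10)| = |8 + j20| / |-75 + j60| = 21.541 / 96.047 ≈ 0.2243.

|H(j10)| ≈ 0.2243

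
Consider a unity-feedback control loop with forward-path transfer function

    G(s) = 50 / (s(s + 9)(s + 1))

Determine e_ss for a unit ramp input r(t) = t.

G(s) has one pole at the origin.
This is a Type 1 system. Kv = lim_{s→0} s·G(s) = 50/9.
e_ss = 1/Kv = 1/(50/9) = 9/50 ≈ 0.1800.

e_ss = 0.1800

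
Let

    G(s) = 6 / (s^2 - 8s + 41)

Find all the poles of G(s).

The poles are the roots of the denominator s^2 - 8s + 41 = 0.
Using the quadratic formula: s = (8 ± √(-100))/2 = 4 ± 5j.

s = 4 ± 5j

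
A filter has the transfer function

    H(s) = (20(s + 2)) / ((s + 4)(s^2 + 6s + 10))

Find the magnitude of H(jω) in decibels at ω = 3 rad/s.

Substitute s = j3: numerator = 40 + j60, denominator = -50 + j75.
|H(j3)| = |40 + j60| / |-50 + j75| = 72.111 / 90.139 = 0.8000.
In decibels: 20·log₁₀(0.8000) ≈ -1.94 dB.

|H(j3)|_dB ≈ -1.94 dB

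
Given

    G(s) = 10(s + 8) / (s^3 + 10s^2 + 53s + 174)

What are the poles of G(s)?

The poles are the roots of the denominator s^3 + 10s^2 + 53s + 174 = 0.
Trying s = -6: the polynomial evaluates to 0, so (s + 6) is a factor.
Dividing out leaves s^2 + 4s + 29 = 0.
The quadratic formula then gives s = -2 ± 5j.

s = -2 + 5j, -2 - 5j, -6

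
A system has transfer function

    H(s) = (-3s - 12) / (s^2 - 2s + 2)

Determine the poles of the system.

The poles are the roots of the denominator s^2 - 2s + 2 = 0.
Using the quadratic formula: s = (2 ± √(-4))/2 = 1 ± 1j.

s = 1 ± j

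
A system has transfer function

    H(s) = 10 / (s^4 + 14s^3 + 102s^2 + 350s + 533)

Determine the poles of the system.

s = -3 + 2j, -3 - 2j, -4 + 5j, -4 - 5j

The poles are the roots of the denominator s^4 + 14s^3 + 102s^2 + 350s + 533 = 0.
No real roots exist; factor into two real quadratics: (s^2 + 6s + 13)(s^2 + 8s + 41) = 0.
Each quadratic gives a conjugate pair via the quadratic formula.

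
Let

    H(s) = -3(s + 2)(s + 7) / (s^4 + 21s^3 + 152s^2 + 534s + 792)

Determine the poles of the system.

The poles are the roots of the denominator s^4 + 21s^3 + 152s^2 + 534s + 792 = 0.
Trying s = -4: the polynomial evaluates to 0, so (s + 4) is a factor.
Dividing out leaves s^3 + 17s^2 + 84s + 198 = 0.
This factors further as (s^2 + 6s + 18)(s + 11) = 0.

s = -3 ± 3j, -4, -11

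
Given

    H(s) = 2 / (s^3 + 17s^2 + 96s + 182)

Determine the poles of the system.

s = -5 + j, -5 - j, -7

The poles are the roots of the denominator s^3 + 17s^2 + 96s + 182 = 0.
Trying s = -7: the polynomial evaluates to 0, so (s + 7) is a factor.
Dividing out leaves s^2 + 10s + 26 = 0.
The quadratic formula then gives s = -5 ± 1j.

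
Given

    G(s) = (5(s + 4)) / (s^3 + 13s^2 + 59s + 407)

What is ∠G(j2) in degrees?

∠G(j2) ≈ 9.349°

At s = j2: numerator = 20 + j10, denominator = 355 + j110.
∠G = ∠num − ∠den = 26.565° − (17.216°) = 9.349°.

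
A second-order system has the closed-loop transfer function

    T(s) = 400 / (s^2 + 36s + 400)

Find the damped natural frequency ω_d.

ω_d ≈ 8.718 rad/s

Comparing s^2 + 36s + 400 to s^2 + 2ζωₙs + ωₙ²: ωₙ = 20 rad/s and ζ = 36/(2·20) = 0.9.
ζωₙ = 36/2 = 18, so ω_d = ωₙ√(1−ζ²) = √(ωₙ² − (ζωₙ)²) = √(400 − 18²) = √76 ≈ 8.718 rad/s.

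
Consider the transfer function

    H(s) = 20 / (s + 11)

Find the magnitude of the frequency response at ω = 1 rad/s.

|H(j1)| ≈ 1.811

Substitute s = j1: numerator = 20, denominator = 11 + j1.
|H(j1)| = |20| / |11 + j1| = 20 / 11.045 ≈ 1.811.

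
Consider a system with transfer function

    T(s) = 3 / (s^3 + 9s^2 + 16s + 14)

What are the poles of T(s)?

s = -7, -1 + j, -1 - j

The poles are the roots of the denominator s^3 + 9s^2 + 16s + 14 = 0.
Trying s = -7: the polynomial evaluates to 0, so (s + 7) is a factor.
Dividing out leaves s^2 + 2s + 2 = 0.
The quadratic formula then gives s = -1 ± 1j.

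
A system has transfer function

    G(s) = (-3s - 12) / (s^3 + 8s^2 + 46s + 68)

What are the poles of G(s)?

The poles are the roots of the denominator s^3 + 8s^2 + 46s + 68 = 0.
Trying s = -2: the polynomial evaluates to 0, so (s + 2) is a factor.
Dividing out leaves s^2 + 6s + 34 = 0.
The quadratic formula then gives s = -3 ± 5j.

s = -3 ± 5j, -2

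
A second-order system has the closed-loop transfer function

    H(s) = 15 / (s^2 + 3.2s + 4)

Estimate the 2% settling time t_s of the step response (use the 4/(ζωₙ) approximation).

t_s ≈ 2.500 s

Comparing s^2 + 3.2s + 4 to s^2 + 2ζωₙs + ωₙ²: ωₙ = 2 rad/s and ζ = 3.2/(2·2) = 0.8.
ζωₙ = 3.2/2 = 1.6, so t_s ≈ 4/(ζωₙ) = 4/1.6 = 2.500 s.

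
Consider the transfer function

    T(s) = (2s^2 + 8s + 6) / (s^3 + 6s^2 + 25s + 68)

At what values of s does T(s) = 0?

s = -1, -3

Set the numerator to zero: 2s^2 + 8s + 6 = 0, i.e. 2·(s^2 + 4s + 3) = 0.
Factoring: (s + 1)(s + 3) = 0.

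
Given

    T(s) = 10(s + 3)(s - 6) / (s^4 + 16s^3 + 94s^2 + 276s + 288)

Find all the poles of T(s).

s = -3 + 3j, -3 - 3j, -2, -8

The poles are the roots of the denominator s^4 + 16s^3 + 94s^2 + 276s + 288 = 0.
Trying s = -2: the polynomial evaluates to 0, so (s + 2) is a factor.
Dividing out leaves s^3 + 14s^2 + 66s + 144 = 0.
This factors further as (s^2 + 6s + 18)(s + 8) = 0.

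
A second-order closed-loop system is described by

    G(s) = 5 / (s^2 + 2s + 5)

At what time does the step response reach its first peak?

t_p ≈ 1.571 s

Comparing s^2 + 2s + 5 to s^2 + 2ζωₙs + ωₙ²: ωₙ = √5 ≈ 2.236 rad/s and ζ = 2/(2·√5) ≈ 0.4472.
ζωₙ = 2/2 = 1, so ω_d = ωₙ√(1−ζ²) = √(ωₙ² − (ζωₙ)²) = √(5 − 1²) = √4 = 2 rad/s.
t_p = π/ω_d = π/2 ≈ 1.571 s.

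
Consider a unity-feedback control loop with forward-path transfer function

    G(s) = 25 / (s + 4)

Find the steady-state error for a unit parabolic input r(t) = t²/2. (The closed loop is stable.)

G(s) has no poles at the origin.
This is a Type 0 system; Ka = lim_{s→0} s^2·G(s) = 0, so the steady-state error for a parabola input is infinite.

e_ss = ∞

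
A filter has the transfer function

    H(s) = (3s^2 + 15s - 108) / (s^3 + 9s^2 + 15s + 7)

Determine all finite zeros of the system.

s = -9, 4

Set the numerator to zero: 3s^2 + 15s - 108 = 0, i.e. 3·(s^2 + 5s - 36) = 0.
Factoring: (s + 9)(s - 4) = 0.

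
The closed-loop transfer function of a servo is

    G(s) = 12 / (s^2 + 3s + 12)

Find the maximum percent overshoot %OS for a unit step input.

Comparing s^2 + 3s + 12 to s^2 + 2ζωₙs + ωₙ²: ωₙ = √12 ≈ 3.464 rad/s and ζ = 3/(2·√12) ≈ 0.4330.
%OS = 100·exp(−πζ/√(1−ζ²)) = 100·exp(−π·0.4330/√(1−0.4330²)) ≈ 22.1%.

%OS ≈ 22.1%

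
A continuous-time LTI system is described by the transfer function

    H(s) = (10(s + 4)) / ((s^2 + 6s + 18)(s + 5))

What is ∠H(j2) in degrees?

∠H(j2) ≈ -35.84°

At s = j2: numerator = 40 + j20, denominator = 46 + j88.
∠H = ∠num − ∠den = 26.565° − (62.403°) = -35.84°.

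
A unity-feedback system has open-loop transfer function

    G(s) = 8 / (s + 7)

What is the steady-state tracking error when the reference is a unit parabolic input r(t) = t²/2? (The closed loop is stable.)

e_ss = ∞

G(s) has no poles at the origin.
This is a Type 0 system; Ka = lim_{s→0} s^2·G(s) = 0, so the steady-state error for a parabola input is infinite.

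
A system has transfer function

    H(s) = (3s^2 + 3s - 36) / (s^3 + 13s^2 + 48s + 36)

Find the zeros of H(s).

Set the numerator to zero: 3s^2 + 3s - 36 = 0, i.e. 3·(s^2 + s - 12) = 0.
Factoring: (s + 4)(s - 3) = 0.

s = -4, 3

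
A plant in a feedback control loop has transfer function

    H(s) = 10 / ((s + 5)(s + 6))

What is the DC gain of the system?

H(0) = 1/3 ≈ 0.3333

At s = 0 each factor (s + a) contributes a and each (s^2 + bs + c) contributes c.
H(0) = 10·1 / ((5) · (6)) = 10/30 = 1/3.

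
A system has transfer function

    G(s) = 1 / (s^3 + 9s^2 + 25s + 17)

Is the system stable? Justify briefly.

stable

The denominator s^3 + 9s^2 + 25s + 17 factors as (s^2 + 8s + 17)(s + 1), giving poles at s = -4 ± j, -1.
Since all poles lie strictly in the left half-plane, the system is stable.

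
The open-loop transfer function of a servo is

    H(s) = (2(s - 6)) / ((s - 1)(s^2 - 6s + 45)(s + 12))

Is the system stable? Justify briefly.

unstable

The poles can be read from the denominator factors: s = 1, 3 ± 6j, -12.
Since the pole(s) at s = 1, 3 ± 6j lie in the right half-plane, the system is unstable.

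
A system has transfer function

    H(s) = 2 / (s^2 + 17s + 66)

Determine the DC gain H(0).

H(0) = 1/33 ≈ 0.03030

Set s = 0: H(0) = (2) / (66) = 1/33.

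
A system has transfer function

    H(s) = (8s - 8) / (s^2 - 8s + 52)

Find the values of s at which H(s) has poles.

The poles are the roots of the denominator s^2 - 8s + 52 = 0.
Using the quadratic formula: s = (8 ± √(-144))/2 = 4 ± 6j.

s = 4 + 6j, 4 - 6j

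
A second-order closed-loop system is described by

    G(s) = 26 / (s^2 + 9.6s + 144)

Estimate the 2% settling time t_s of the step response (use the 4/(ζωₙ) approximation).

Comparing s^2 + 9.6s + 144 to s^2 + 2ζωₙs + ωₙ²: ωₙ = 12 rad/s and ζ = 9.6/(2·12) = 0.4.
ζωₙ = 9.6/2 = 4.8, so t_s ≈ 4/(ζωₙ) = 4/4.8 ≈ 0.8333 s.

t_s ≈ 0.8333 s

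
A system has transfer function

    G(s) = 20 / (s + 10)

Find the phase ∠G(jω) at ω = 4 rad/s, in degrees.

At s = j4: numerator = 20, denominator = 10 + j4.
∠G = ∠num − ∠den = 0° − (21.801°) = -21.80°.

∠G(j4) ≈ -21.80°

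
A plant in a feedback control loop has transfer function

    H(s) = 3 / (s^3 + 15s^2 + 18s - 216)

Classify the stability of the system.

The denominator s^3 + 15s^2 + 18s - 216 factors as (s + 12)(s + 6)(s - 3), giving poles at s = -12, -6, 3.
Since the pole(s) at s = 3 lie in the right half-plane, the system is unstable.

unstable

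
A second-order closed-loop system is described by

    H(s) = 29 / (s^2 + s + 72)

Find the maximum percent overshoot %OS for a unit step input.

%OS ≈ 83.1%

Comparing s^2 + s + 72 to s^2 + 2ζωₙs + ωₙ²: ωₙ = √72 ≈ 8.485 rad/s and ζ = 1/(2·√72) ≈ 0.05893.
%OS = 100·exp(−πζ/√(1−ζ²)) = 100·exp(−π·0.05893/√(1−0.05893²)) ≈ 83.1%.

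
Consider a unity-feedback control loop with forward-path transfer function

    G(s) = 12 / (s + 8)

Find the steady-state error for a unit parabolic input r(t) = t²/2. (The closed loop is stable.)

G(s) has no poles at the origin.
This is a Type 0 system; Ka = lim_{s→0} s^2·G(s) = 0, so the steady-state error for a parabola input is infinite.

e_ss = ∞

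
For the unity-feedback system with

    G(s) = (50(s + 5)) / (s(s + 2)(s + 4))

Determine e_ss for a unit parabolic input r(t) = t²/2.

G(s) has one pole at the origin.
This is a Type 1 system; Ka = lim_{s→0} s^2·G(s) = 0, so the steady-state error for a parabola input is infinite.

e_ss = ∞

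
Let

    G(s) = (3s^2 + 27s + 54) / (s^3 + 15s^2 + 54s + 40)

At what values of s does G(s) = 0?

Set the numerator to zero: 3s^2 + 27s + 54 = 0, i.e. 3·(s^2 + 9s + 18) = 0.
Factoring: (s + 3)(s + 6) = 0.

s = -3, -6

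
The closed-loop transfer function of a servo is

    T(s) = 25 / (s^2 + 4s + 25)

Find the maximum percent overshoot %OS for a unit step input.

%OS ≈ 25.4%

Comparing s^2 + 4s + 25 to s^2 + 2ζωₙs + ωₙ²: ωₙ = 5 rad/s and ζ = 4/(2·5) = 0.4.
%OS = 100·exp(−πζ/√(1−ζ²)) = 100·exp(−π·0.4/√(1−0.4²)) ≈ 25.4%.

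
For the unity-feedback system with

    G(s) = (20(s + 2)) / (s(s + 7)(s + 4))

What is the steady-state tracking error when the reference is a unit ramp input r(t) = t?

G(s) has one pole at the origin.
This is a Type 1 system. Kv = lim_{s→0} s·G(s) = 40/28 = 10/7.
e_ss = 1/Kv = 1/(10/7) = 7/10 ≈ 0.7000.

e_ss = 0.7000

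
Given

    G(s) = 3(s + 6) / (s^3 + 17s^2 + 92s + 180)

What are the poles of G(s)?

s = -4 ± 2j, -9

The poles are the roots of the denominator s^3 + 17s^2 + 92s + 180 = 0.
Trying s = -9: the polynomial evaluates to 0, so (s + 9) is a factor.
Dividing out leaves s^2 + 8s + 20 = 0.
The quadratic formula then gives s = -4 ± 2j.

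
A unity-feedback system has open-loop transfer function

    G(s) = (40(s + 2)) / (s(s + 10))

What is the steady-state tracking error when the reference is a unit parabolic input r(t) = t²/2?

e_ss = ∞

G(s) has one pole at the origin.
This is a Type 1 system; Ka = lim_{s→0} s^2·G(s) = 0, so the steady-state error for a parabola input is infinite.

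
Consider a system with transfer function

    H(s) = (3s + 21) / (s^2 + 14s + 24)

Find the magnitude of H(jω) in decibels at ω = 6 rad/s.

|H(j6)|_dB ≈ -9.74 dB

Substitute s = j6: numerator = 21 + j18, denominator = -12 + j84.
|H(j6)| = |21 + j18| / |-12 + j84| = 27.659 / 84.853 ≈ 0.3260.
In decibels: 20·log₁₀(0.3260) ≈ -9.74 dB.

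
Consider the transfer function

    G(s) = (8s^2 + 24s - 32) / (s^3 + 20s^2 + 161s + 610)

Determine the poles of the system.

s = -5 + 6j, -5 - 6j, -10

The poles are the roots of the denominator s^3 + 20s^2 + 161s + 610 = 0.
Trying s = -10: the polynomial evaluates to 0, so (s + 10) is a factor.
Dividing out leaves s^2 + 10s + 61 = 0.
The quadratic formula then gives s = -5 ± 6j.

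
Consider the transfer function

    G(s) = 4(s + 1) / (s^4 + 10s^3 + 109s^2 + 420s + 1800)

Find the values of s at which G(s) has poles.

The poles are the roots of the denominator s^4 + 10s^3 + 109s^2 + 420s + 1800 = 0.
No real roots exist; factor into two real quadratics: (s^2 + 4s + 40)(s^2 + 6s + 45) = 0.
Each quadratic gives a conjugate pair via the quadratic formula.

s = -2 ± 6j, -3 ± 6j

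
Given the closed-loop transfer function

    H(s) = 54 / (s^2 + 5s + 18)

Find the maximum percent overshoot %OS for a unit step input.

%OS ≈ 10.1%

Comparing s^2 + 5s + 18 to s^2 + 2ζωₙs + ωₙ²: ωₙ = √18 ≈ 4.243 rad/s and ζ = 5/(2·√18) ≈ 0.5893.
%OS = 100·exp(−πζ/√(1−ζ²)) = 100·exp(−π·0.5893/√(1−0.5893²)) ≈ 10.1%.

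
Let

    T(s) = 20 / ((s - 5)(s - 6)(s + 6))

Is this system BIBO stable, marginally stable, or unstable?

The poles can be read from the denominator factors: s = 5, 6, -6.
Since the pole(s) at s = 5, 6 lie in the right half-plane, the system is unstable.

unstable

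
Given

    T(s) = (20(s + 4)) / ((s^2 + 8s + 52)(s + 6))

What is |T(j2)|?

|T(j2)| ≈ 0.2795

Substitute s = j2: numerator = 80 + j40, denominator = 256 + j192.
|T(j2)| = |80 + j40| / |256 + j192| = 89.443 / 320 ≈ 0.2795.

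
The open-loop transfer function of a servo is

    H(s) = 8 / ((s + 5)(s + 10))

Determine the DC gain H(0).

H(0) = 4/25 ≈ 0.1600

At s = 0 each factor (s + a) contributes a and each (s^2 + bs + c) contributes c.
H(0) = 8·1 / ((5) · (10)) = 8/50 = 4/25.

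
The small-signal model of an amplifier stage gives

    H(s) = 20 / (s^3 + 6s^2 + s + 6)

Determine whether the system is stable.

The denominator s^3 + 6s^2 + s + 6 factors as (s^2 + 1)(s + 6), giving poles at s = ±j, -6.
Since the simple pole(s) at s = ±j lie on the jω-axis with none in the right half-plane, the system is marginally stable.

marginally stable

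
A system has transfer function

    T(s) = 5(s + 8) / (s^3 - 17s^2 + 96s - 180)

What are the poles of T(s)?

The poles are the roots of the denominator s^3 - 17s^2 + 96s - 180 = 0.
Trying s = 6: the polynomial evaluates to 0, so (s - 6) is a factor.
Dividing out leaves s^2 - 11s + 30 = 0.
Factoring the quadratic: (s - 5)(s - 6) = 0.

s = 6, 5, 6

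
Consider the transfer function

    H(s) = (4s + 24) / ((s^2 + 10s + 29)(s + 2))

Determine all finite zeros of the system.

s = -6

Set the numerator to zero: 4s + 24 = 0, i.e. 4·(s + 6) = 0.
So s = -6.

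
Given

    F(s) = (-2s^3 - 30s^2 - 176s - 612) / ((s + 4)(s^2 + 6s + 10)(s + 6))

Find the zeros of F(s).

s = -9, -3 ± 5j

Set the numerator to zero: -2s^3 - 30s^2 - 176s - 612 = 0, i.e. -2·(s^3 + 15s^2 + 88s + 306) = 0.
Factoring: (s + 9)(s^2 + 6s + 34) = 0.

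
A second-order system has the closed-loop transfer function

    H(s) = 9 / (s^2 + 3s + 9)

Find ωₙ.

ωₙ = 3 rad/s

Compare the denominator to the standard form s^2 + 2ζωₙs + ωₙ².
ωₙ² = 9, so ωₙ = 3 rad/s.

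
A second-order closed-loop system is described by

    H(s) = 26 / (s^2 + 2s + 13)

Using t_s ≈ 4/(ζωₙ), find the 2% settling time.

t_s ≈ 4 s

Comparing s^2 + 2s + 13 to s^2 + 2ζωₙs + ωₙ²: ωₙ = √13 ≈ 3.606 rad/s and ζ = 2/(2·√13) ≈ 0.2774.
ζωₙ = 2/2 = 1, so t_s ≈ 4/(ζωₙ) = 4/1 = 4 s.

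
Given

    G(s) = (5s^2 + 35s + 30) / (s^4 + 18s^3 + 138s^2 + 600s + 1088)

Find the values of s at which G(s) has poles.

The poles are the roots of the denominator s^4 + 18s^3 + 138s^2 + 600s + 1088 = 0.
Trying s = -4: the polynomial evaluates to 0, so (s + 4) is a factor.
Dividing out leaves s^3 + 14s^2 + 82s + 272 = 0.
This factors further as (s^2 + 6s + 34)(s + 8) = 0.

s = -3 + 5j, -3 - 5j, -4, -8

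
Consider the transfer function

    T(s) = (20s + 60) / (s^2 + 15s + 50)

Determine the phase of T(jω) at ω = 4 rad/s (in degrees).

At s = j4: numerator = 60 + j80, denominator = 34 + j60.
∠T = ∠num − ∠den = 53.130° − (60.461°) = -7.331°.

∠T(j4) ≈ -7.331°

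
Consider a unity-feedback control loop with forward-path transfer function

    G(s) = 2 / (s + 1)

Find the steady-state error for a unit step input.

e_ss = 0.3333

G(s) has no poles at the origin.
This is a Type 0 system. Kp = lim_{s→0} G(s) = 2/1.
e_ss = 1/(1 + Kp) = 1/(1 + 2) = 1/3 ≈ 0.3333.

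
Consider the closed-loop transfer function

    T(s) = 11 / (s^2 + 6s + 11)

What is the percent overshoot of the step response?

Comparing s^2 + 6s + 11 to s^2 + 2ζωₙs + ωₙ²: ωₙ = √11 ≈ 3.317 rad/s and ζ = 6/(2·√11) ≈ 0.9045.
%OS = 100·exp(−πζ/√(1−ζ²)) = 100·exp(−π·0.9045/√(1−0.9045²)) ≈ 0.128%.

%OS ≈ 0.128%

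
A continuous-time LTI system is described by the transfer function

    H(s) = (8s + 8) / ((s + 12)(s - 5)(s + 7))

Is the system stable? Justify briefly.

The poles can be read from the denominator factors: s = -12, 5, -7.
Since the pole(s) at s = 5 lie in the right half-plane, the system is unstable.

unstable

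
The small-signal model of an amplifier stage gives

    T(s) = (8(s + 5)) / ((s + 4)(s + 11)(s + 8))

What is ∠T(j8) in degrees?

∠T(j8) ≈ -86.47°

At s = j8: numerator = 40 + j64, denominator = -1120 + j800.
∠T = ∠num − ∠den = 57.995° − (144.46°) = -86.47°.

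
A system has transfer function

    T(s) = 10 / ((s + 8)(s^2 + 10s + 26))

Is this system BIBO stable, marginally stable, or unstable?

stable

The poles can be read from the denominator factors: s = -8, -5 ± j.
Since all poles lie strictly in the left half-plane, the system is stable.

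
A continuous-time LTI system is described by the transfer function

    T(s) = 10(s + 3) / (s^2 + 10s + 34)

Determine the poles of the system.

s = -5 ± 3j

The poles are the roots of the denominator s^2 + 10s + 34 = 0.
Using the quadratic formula: s = (-10 ± √(-36))/2 = -5 ± 3j.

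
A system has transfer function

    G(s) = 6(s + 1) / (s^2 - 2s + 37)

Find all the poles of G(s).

s = 1 ± 6j

The poles are the roots of the denominator s^2 - 2s + 37 = 0.
Using the quadratic formula: s = (2 ± √(-144))/2 = 1 ± 6j.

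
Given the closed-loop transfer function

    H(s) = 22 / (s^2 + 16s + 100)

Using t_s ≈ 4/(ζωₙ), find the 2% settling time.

t_s ≈ 0.5000 s

Comparing s^2 + 16s + 100 to s^2 + 2ζωₙs + ωₙ²: ωₙ = 10 rad/s and ζ = 16/(2·10) = 0.8.
ζωₙ = 16/2 = 8, so t_s ≈ 4/(ζωₙ) = 4/8 = 0.5000 s.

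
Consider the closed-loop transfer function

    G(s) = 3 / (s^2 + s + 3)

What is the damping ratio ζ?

ζ ≈ 0.2887

Compare the denominator to the standard form s^2 + 2ζωₙs + ωₙ².
ωₙ² = 3, so ωₙ = √3 ≈ 1.732 rad/s.
2ζωₙ = 1, so ζ = 1/(2·√3) ≈ 0.2887.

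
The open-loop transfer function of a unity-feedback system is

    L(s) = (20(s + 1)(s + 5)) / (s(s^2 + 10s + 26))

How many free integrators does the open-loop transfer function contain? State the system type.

Type 1

The denominator has 1 factor of s at the origin (free integrator), so this is a Type 1 system.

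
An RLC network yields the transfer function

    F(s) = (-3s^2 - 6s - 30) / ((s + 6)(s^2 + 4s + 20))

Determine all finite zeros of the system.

s = -1 ± 3j

Set the numerator to zero: -3s^2 - 6s - 30 = 0, i.e. -3·(s^2 + 2s + 10) = 0.
Factoring: (s^2 + 2s + 10) = 0.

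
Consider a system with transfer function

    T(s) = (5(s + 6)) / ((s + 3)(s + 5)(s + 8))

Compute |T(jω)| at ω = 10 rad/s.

|T(j10)| ≈ 0.03901

Substitute s = j10: numerator = 30 + j50, denominator = -1480 - j210.
|T(j10)| = |30 + j50| / |-1480 - j210| = 58.310 / 1494.8 ≈ 0.03901.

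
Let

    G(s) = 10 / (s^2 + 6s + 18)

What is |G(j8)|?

|G(j8)| ≈ 0.1504

Substitute s = j8: numerator = 10, denominator = -46 + j48.
|G(j8)| = |10| / |-46 + j48| = 10 / 66.483 ≈ 0.1504.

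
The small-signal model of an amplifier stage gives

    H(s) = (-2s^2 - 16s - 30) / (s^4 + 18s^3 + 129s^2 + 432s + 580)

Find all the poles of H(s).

The poles are the roots of the denominator s^4 + 18s^3 + 129s^2 + 432s + 580 = 0.
No real roots exist; factor into two real quadratics: (s^2 + 10s + 29)(s^2 + 8s + 20) = 0.
Each quadratic gives a conjugate pair via the quadratic formula.

s = -5 ± 2j, -4 ± 2j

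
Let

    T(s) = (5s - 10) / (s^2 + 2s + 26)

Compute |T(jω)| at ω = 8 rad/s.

|T(j8)| = 1

Substitute s = j8: numerator = -10 + j40, denominator = -38 + j16.
|T(j8)| = |-10 + j40| / |-38 + j16| = 41.231 / 41.231 = 1.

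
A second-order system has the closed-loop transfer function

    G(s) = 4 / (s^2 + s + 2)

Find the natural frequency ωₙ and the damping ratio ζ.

ωₙ ≈ 1.414 rad/s, ζ ≈ 0.3536

Compare the denominator to the standard form s^2 + 2ζωₙs + ωₙ².
ωₙ² = 2, so ωₙ = √2 ≈ 1.414 rad/s.
2ζωₙ = 1, so ζ = 1/(2·√2) ≈ 0.3536.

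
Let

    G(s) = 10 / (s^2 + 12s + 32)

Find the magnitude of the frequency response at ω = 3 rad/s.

|G(j3)| ≈ 0.2341

Substitute s = j3: numerator = 10, denominator = 23 + j36.
|G(j3)| = |10| / |23 + j36| = 10 / 42.720 ≈ 0.2341.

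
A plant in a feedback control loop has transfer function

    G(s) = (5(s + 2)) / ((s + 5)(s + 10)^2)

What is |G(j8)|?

Substitute s = j8: numerator = 10 + j40, denominator = -1100 + j1088.
|G(j8)| = |10 + j40| / |-1100 + j1088| = 41.231 / 1547.2 ≈ 0.02665.

|G(j8)| ≈ 0.02665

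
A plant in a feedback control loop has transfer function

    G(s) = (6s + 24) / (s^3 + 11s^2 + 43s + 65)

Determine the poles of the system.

s = -3 ± 2j, -5

The poles are the roots of the denominator s^3 + 11s^2 + 43s + 65 = 0.
Trying s = -5: the polynomial evaluates to 0, so (s + 5) is a factor.
Dividing out leaves s^2 + 6s + 13 = 0.
The quadratic formula then gives s = -3 ± 2j.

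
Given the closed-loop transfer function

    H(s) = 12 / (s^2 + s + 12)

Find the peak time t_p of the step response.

t_p ≈ 0.9165 s

Comparing s^2 + s + 12 to s^2 + 2ζωₙs + ωₙ²: ωₙ = √12 ≈ 3.464 rad/s and ζ = 1/(2·√12) ≈ 0.1443.
ζωₙ = 1/2 = 0.5, so ω_d = ωₙ√(1−ζ²) = √(ωₙ² − (ζωₙ)²) = √(12 − 0.5²) = √11.75 ≈ 3.428 rad/s.
t_p = π/ω_d = π/3.428 ≈ 0.9165 s.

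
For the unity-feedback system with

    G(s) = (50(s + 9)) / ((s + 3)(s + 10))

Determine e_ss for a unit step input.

G(s) has no poles at the origin.
This is a Type 0 system. Kp = lim_{s→0} G(s) = 450/30 = 15.
e_ss = 1/(1 + Kp) = 1/(1 + 15) = 1/16 ≈ 0.06250.

e_ss = 0.06250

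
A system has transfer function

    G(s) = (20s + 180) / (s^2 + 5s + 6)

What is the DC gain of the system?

G(0) = 30

Set s = 0: G(0) = (180) / (6) = 30.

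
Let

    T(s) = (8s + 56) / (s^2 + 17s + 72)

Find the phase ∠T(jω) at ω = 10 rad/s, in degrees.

∠T(j10) ≈ -44.34°

At s = j10: numerator = 56 + j80, denominator = -28 + j170.
∠T = ∠num − ∠den = 55.008° − (99.353°) = -44.34°.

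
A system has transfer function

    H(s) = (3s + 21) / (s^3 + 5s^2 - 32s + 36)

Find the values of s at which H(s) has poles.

s = 2, 2, -9

The poles are the roots of the denominator s^3 + 5s^2 - 32s + 36 = 0.
Trying s = 2: the polynomial evaluates to 0, so (s - 2) is a factor.
Dividing out leaves s^2 + 7s - 18 = 0.
Factoring the quadratic: (s - 2)(s + 9) = 0.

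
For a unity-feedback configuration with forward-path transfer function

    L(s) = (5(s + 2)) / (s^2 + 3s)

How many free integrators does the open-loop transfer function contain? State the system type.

Type 1

The denominator has 1 factor of s at the origin (free integrator), so this is a Type 1 system.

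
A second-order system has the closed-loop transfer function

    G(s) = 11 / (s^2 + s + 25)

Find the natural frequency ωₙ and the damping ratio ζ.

Compare the denominator to the standard form s^2 + 2ζωₙs + ωₙ².
ωₙ² = 25, so ωₙ = 5 rad/s.
2ζωₙ = 1, so ζ = 1/(2·5) = 0.1.
With ζ = 0.1 the response is underdamped.

ωₙ = 5 rad/s, ζ = 0.1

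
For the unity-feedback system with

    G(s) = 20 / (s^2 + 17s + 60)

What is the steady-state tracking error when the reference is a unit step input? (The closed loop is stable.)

e_ss = 0.7500

G(s) has no poles at the origin.
This is a Type 0 system. Kp = lim_{s→0} G(s) = 20/60 = 1/3.
e_ss = 1/(1 + Kp) = 1/(1 + 1/3) = 3/4 ≈ 0.7500.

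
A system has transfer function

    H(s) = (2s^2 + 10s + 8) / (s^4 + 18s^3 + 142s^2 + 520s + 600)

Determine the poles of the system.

s = -2, -5 ± 5j, -6

The poles are the roots of the denominator s^4 + 18s^3 + 142s^2 + 520s + 600 = 0.
Trying s = -2: the polynomial evaluates to 0, so (s + 2) is a factor.
Dividing out leaves s^3 + 16s^2 + 110s + 300 = 0.
This factors further as (s^2 + 10s + 50)(s + 6) = 0.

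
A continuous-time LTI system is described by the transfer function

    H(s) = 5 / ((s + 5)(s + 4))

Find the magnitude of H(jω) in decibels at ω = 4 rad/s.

Substitute s = j4: numerator = 5, denominator = 4 + j36.
|H(j4)| = |5| / |4 + j36| = 5 / 36.222 ≈ 0.1380.
In decibels: 20·log₁₀(0.1380) ≈ -17.2 dB.

|H(j4)|_dB ≈ -17.2 dB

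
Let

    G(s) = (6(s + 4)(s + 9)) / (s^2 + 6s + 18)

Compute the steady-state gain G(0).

Set s = 0: G(0) = (216) / (18) = 12.

G(0) = 12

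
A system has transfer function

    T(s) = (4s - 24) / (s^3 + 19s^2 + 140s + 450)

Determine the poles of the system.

s = -5 ± 5j, -9

The poles are the roots of the denominator s^3 + 19s^2 + 140s + 450 = 0.
Trying s = -9: the polynomial evaluates to 0, so (s + 9) is a factor.
Dividing out leaves s^2 + 10s + 50 = 0.
The quadratic formula then gives s = -5 ± 5j.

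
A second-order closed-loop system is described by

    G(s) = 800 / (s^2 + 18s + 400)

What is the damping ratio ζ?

ζ = 0.45

Compare the denominator to the standard form s^2 + 2ζωₙs + ωₙ².
ωₙ² = 400, so ωₙ = 20 rad/s.
2ζωₙ = 18, so ζ = 18/(2·20) = 0.45.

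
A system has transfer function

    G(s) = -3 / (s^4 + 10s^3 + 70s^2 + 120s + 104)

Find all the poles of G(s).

s = -4 + 6j, -4 - 6j, -1 + j, -1 - j

The poles are the roots of the denominator s^4 + 10s^3 + 70s^2 + 120s + 104 = 0.
No real roots exist; factor into two real quadratics: (s^2 + 8s + 52)(s^2 + 2s + 2) = 0.
Each quadratic gives a conjugate pair via the quadratic formula.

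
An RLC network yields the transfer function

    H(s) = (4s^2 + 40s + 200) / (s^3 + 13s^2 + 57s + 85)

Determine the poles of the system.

s = -4 ± j, -5

The poles are the roots of the denominator s^3 + 13s^2 + 57s + 85 = 0.
Trying s = -5: the polynomial evaluates to 0, so (s + 5) is a factor.
Dividing out leaves s^2 + 8s + 17 = 0.
The quadratic formula then gives s = -4 ± 1j.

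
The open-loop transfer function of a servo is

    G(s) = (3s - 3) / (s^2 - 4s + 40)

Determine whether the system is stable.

The poles can be read from the denominator factors: s = 2 ± 6j.
Since the pole(s) at s = 2 ± 6j lie in the right half-plane, the system is unstable.

unstable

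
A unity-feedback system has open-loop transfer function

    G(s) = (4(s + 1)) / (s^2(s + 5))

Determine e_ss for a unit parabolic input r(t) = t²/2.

e_ss = 1.250

G(s) has 2 poles at the origin.
This is a Type 2 system. Ka = lim_{s→0} s^2·G(s) = 4/5.
e_ss = 1/Ka = 1/(4/5) = 5/4 ≈ 1.250.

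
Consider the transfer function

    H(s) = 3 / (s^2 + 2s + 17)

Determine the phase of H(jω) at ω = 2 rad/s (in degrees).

∠H(j2) ≈ -17.10°

At s = j2: numerator = 3, denominator = 13 + j4.
∠H = ∠num − ∠den = 0° − (17.103°) = -17.10°.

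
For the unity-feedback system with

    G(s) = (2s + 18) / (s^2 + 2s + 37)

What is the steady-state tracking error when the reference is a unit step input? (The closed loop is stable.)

e_ss = 0.6727

G(s) has no poles at the origin.
This is a Type 0 system. Kp = lim_{s→0} G(s) = 18/37.
e_ss = 1/(1 + Kp) = 1/(1 + 18/37) = 37/55 ≈ 0.6727.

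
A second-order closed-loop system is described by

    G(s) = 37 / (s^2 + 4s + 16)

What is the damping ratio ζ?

ζ = 0.5

Compare the denominator to the standard form s^2 + 2ζωₙs + ωₙ².
ωₙ² = 16, so ωₙ = 4 rad/s.
2ζωₙ = 4, so ζ = 4/(2·4) = 0.5.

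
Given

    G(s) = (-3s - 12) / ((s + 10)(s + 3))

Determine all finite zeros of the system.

Set the numerator to zero: -3s - 12 = 0, i.e. -3·(s + 4) = 0.
So s = -4.

s = -4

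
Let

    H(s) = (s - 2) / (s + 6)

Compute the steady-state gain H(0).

At s = 0 each factor (s + a) contributes a and each (s^2 + bs + c) contributes c.
H(0) = 1·(-2) / ((6)) = -2/6 = -1/3.

H(0) = -1/3 ≈ -0.3333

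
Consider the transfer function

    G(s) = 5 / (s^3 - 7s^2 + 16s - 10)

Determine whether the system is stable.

unstable

The denominator s^3 - 7s^2 + 16s - 10 factors as (s^2 - 6s + 10)(s - 1), giving poles at s = 3 + j, 3 - j, 1.
Since the pole(s) at s = 3 + j, 3 - j, 1 lie in the right half-plane, the system is unstable.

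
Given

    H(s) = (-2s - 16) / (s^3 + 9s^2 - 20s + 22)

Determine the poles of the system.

s = 1 ± j, -11

The poles are the roots of the denominator s^3 + 9s^2 - 20s + 22 = 0.
Trying s = -11: the polynomial evaluates to 0, so (s + 11) is a factor.
Dividing out leaves s^2 - 2s + 2 = 0.
The quadratic formula then gives s = 1 ± 1j.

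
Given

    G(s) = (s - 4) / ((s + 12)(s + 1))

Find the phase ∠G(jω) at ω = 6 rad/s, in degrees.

At s = j6: numerator = -4 + j6, denominator = -24 + j78.
∠G = ∠num − ∠den = 123.69° − (107.10°) = 16.59°.

∠G(j6) ≈ 16.59°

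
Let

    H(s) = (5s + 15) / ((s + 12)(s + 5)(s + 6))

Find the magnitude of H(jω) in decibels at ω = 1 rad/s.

Substitute s = j1: numerator = 15 + j5, denominator = 337 + j161.
|H(j1)| = |15 + j5| / |337 + j161| = 15.811 / 373.48 ≈ 0.04233.
In decibels: 20·log₁₀(0.04233) ≈ -27.5 dB.

|H(j1)|_dB ≈ -27.5 dB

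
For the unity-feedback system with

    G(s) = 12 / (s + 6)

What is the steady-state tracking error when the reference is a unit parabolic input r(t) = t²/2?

G(s) has no poles at the origin.
This is a Type 0 system; Ka = lim_{s→0} s^2·G(s) = 0, so the steady-state error for a parabola input is infinite.

e_ss = ∞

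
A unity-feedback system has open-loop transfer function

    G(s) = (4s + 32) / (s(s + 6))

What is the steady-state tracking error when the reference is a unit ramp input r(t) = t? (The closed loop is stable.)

G(s) has one pole at the origin.
This is a Type 1 system. Kv = lim_{s→0} s·G(s) = 32/6 = 16/3.
e_ss = 1/Kv = 1/(16/3) = 3/16 ≈ 0.1875.

e_ss = 0.1875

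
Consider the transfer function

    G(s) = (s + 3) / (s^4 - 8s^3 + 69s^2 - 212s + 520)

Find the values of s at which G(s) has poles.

The poles are the roots of the denominator s^4 - 8s^3 + 69s^2 - 212s + 520 = 0.
No real roots exist; factor into two real quadratics: (s^2 - 4s + 40)(s^2 - 4s + 13) = 0.
Each quadratic gives a conjugate pair via the quadratic formula.

s = 2 ± 6j, 2 ± 3j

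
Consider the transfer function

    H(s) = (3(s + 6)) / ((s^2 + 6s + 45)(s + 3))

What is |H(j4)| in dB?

Substitute s = j4: numerator = 18 + j12, denominator = -9 + j188.
|H(j4)| = |18 + j12| / |-9 + j188| = 21.633 / 188.22 ≈ 0.1149.
In decibels: 20·log₁₀(0.1149) ≈ -18.8 dB.

|H(j4)|_dB ≈ -18.8 dB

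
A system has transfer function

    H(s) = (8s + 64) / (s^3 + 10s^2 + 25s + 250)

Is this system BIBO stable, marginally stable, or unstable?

marginally stable

The denominator s^3 + 10s^2 + 25s + 250 factors as (s^2 + 25)(s + 10), giving poles at s = 5j, -5j, -10.
Since the simple pole(s) at s = 5j, -5j lie on the jω-axis with none in the right half-plane, the system is marginally stable.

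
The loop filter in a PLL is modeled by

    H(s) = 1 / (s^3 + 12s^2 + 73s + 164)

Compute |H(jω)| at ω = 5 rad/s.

Substitute s = j5: numerator = 1, denominator = -136 + j240.
|H(j5)| = |1| / |-136 + j240| = 1 / 275.86 ≈ 0.003625.

|H(j5)| ≈ 0.003625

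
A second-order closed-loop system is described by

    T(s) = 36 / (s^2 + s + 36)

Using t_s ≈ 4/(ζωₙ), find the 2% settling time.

Comparing s^2 + s + 36 to s^2 + 2ζωₙs + ωₙ²: ωₙ = 6 rad/s and ζ = 1/(2·6) ≈ 0.08333.
ζωₙ = 1/2 = 0.5, so t_s ≈ 4/(ζωₙ) = 4/0.5 = 8 s.

t_s ≈ 8 s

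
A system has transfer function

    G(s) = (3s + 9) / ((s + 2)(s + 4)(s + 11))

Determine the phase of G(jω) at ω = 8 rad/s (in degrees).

At s = j8: numerator = 9 + j24, denominator = -1000 + j80.
∠G = ∠num − ∠den = 69.444° − (175.43°) = -106.0°.

∠G(j8) ≈ -106.0°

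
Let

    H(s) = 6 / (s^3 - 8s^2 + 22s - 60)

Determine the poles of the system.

s = 1 + 3j, 1 - 3j, 6

The poles are the roots of the denominator s^3 - 8s^2 + 22s - 60 = 0.
Trying s = 6: the polynomial evaluates to 0, so (s - 6) is a factor.
Dividing out leaves s^2 - 2s + 10 = 0.
The quadratic formula then gives s = 1 ± 3j.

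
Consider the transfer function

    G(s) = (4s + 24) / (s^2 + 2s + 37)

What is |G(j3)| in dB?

Substitute s = j3: numerator = 24 + j12, denominator = 28 + j6.
|G(j3)| = |24 + j12| / |28 + j6| = 26.833 / 28.636 ≈ 0.9370.
In decibels: 20·log₁₀(0.9370) ≈ -0.565 dB.

|G(j3)|_dB ≈ -0.565 dB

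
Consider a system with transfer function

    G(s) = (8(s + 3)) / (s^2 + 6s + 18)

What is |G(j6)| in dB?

|G(j6)|_dB ≈ 2.50 dB

Substitute s = j6: numerator = 24 + j48, denominator = -18 + j36.
|G(j6)| = |24 + j48| / |-18 + j36| = 53.666 / 40.249 ≈ 1.333.
In decibels: 20·log₁₀(1.333) ≈ 2.50 dB.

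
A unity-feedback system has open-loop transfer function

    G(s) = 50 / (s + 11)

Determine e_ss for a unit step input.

e_ss = 0.1803

G(s) has no poles at the origin.
This is a Type 0 system. Kp = lim_{s→0} G(s) = 50/11.
e_ss = 1/(1 + Kp) = 1/(1 + 50/11) = 11/61 ≈ 0.1803.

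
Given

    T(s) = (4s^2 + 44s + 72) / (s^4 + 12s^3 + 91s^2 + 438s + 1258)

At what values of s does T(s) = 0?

s = -2, -9

Set the numerator to zero: 4s^2 + 44s + 72 = 0, i.e. 4·(s^2 + 11s + 18) = 0.
Factoring: (s + 2)(s + 9) = 0.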